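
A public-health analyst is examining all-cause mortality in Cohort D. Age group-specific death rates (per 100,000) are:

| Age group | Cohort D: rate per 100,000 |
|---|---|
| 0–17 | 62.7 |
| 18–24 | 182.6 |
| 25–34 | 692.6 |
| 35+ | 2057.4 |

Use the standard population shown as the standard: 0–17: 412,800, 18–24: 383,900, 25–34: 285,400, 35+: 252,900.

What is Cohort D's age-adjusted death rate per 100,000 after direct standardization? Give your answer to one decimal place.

609.7

Standard total = 1,335,000; weights = 0.3092, 0.2876, 0.2138, 0.1894.
Standardized rate: 0.3092×62.7 + 0.2876×182.6 + 0.2138×692.6 + 0.1894×2057.4 = 609.7133 per 100,000.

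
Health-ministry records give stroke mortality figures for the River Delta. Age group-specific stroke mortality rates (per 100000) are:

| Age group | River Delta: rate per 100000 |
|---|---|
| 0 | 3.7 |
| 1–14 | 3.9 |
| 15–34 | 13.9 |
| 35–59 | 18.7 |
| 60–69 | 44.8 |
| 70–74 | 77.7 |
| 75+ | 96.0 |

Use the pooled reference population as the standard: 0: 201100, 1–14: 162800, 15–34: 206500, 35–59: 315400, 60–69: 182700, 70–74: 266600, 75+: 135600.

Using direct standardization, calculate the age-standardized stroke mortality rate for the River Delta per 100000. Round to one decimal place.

Standard total = 1470700; weights = 0.1367, 0.1107, 0.1404, 0.2145, 0.1242, 0.1813, 0.0922.
Standardized rate: 0.1367×3.7 + 0.1107×3.9 + 0.1404×13.9 + 0.2145×18.7 + 0.1242×44.8 + 0.1813×77.7 + 0.0922×96.0 = 35.4013 per 100000.

35.4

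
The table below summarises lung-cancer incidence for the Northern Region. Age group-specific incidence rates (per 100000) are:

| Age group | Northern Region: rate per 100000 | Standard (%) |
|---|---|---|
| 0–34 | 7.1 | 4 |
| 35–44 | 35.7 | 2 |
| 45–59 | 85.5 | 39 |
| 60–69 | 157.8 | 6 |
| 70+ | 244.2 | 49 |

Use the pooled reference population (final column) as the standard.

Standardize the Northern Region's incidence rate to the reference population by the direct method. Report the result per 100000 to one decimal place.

163.5

Standard weights: 0.04, 0.02, 0.39, 0.06, 0.49.
Standardized rate: 0.0400×7.1 + 0.0200×35.7 + 0.3900×85.5 + 0.0600×157.8 + 0.4900×244.2 = 163.4690 per 100000.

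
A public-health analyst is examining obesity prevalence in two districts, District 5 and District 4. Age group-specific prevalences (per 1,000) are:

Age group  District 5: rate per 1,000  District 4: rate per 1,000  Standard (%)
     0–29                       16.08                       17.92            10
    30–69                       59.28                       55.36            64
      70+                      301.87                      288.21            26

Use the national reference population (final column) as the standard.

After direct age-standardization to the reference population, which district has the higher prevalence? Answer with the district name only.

Standard weights: 0.10, 0.64, 0.26.
District 5: 0.1000×16.08 + 0.6400×59.28 + 0.2600×301.87 = 118.0334 per 1,000.
District 4: 0.1000×17.92 + 0.6400×55.36 + 0.2600×288.21 = 112.1570 per 1,000.

District 5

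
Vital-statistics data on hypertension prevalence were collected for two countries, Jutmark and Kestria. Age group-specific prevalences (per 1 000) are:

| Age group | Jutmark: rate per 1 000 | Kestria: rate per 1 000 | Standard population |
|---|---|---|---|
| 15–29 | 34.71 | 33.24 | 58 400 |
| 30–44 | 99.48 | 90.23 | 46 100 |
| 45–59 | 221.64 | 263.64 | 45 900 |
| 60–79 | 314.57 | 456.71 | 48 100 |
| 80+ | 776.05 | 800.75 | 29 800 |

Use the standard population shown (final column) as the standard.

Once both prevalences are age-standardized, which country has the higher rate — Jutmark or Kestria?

Standard total = 228 300; weights = 0.2558, 0.2019, 0.2011, 0.2107, 0.1305.
Jutmark: 0.2558×34.71 + 0.2019×99.48 + 0.2011×221.64 + 0.2107×314.57 + 0.1305×776.05 = 241.1015 per 1 000.
Kestria: 0.2558×33.24 + 0.2019×90.23 + 0.2011×263.64 + 0.2107×456.71 + 0.1305×800.75 = 280.4730 per 1 000.

Kestria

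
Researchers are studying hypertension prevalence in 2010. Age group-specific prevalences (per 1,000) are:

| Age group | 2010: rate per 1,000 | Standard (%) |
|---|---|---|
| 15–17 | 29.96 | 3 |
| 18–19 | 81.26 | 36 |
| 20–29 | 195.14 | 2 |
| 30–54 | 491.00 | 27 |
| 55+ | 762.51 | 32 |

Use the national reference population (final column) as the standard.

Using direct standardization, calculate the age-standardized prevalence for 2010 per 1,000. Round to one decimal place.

410.6

Standard weights: 0.03, 0.36, 0.02, 0.27, 0.32.
Standardized rate: 0.0300×29.96 + 0.3600×81.26 + 0.0200×195.14 + 0.2700×491.00 + 0.3200×762.51 = 410.6284 per 1,000.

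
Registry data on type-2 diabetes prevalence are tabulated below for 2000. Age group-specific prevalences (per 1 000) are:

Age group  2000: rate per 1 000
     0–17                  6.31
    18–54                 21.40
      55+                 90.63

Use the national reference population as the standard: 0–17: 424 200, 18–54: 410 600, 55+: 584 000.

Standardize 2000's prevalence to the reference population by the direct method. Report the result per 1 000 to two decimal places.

Standard total = 1 418 800; weights = 0.2990, 0.2894, 0.4116.
Standardized rate: 0.2990×6.31 + 0.2894×21.40 + 0.4116×90.63 = 45.3845 per 1 000.

45.38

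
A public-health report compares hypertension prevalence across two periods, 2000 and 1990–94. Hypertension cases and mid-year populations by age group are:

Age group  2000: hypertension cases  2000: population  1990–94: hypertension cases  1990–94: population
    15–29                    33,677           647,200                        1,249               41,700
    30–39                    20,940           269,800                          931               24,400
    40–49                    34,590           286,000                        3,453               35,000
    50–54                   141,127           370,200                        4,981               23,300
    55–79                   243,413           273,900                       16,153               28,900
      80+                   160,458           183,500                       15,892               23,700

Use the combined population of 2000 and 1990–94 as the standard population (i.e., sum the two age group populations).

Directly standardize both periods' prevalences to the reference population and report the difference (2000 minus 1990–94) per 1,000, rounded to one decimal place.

Age-specific rates per 1,000 for 2000: 52.035, 77.613, 120.944, 381.218, 888.693, 874.431.
For 1990–94: 29.952, 38.156, 98.657, 213.777, 558.927, 670.549.
Combined standard total = 2,207,600; weights = 0.3121, 0.1333, 0.1454, 0.1782, 0.1372, 0.0939.
2000: 0.3121×52.035 + 0.1333×77.613 + 0.1454×120.944 + 0.1782×381.218 + 0.1372×888.693 + 0.0939×874.431 = 316.0859 per 1,000.
1990–94: 0.3121×29.952 + 0.1333×38.156 + 0.1454×98.657 + 0.1782×213.777 + 0.1372×558.927 + 0.0939×670.549 = 206.4823 per 1,000.
Difference = 316.0859 − 206.4823 = 109.6036.

109.6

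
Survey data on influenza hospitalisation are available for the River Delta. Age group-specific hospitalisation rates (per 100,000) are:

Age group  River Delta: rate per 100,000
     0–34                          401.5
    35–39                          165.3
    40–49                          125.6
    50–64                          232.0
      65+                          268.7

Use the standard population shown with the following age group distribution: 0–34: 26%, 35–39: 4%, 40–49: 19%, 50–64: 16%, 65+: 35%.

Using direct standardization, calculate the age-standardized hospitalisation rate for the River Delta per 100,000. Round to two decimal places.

266.03

Standard weights: 0.26, 0.04, 0.19, 0.16, 0.35.
Standardized rate: 0.2600×401.5 + 0.0400×165.3 + 0.1900×125.6 + 0.1600×232.0 + 0.3500×268.7 = 266.0310 per 100,000.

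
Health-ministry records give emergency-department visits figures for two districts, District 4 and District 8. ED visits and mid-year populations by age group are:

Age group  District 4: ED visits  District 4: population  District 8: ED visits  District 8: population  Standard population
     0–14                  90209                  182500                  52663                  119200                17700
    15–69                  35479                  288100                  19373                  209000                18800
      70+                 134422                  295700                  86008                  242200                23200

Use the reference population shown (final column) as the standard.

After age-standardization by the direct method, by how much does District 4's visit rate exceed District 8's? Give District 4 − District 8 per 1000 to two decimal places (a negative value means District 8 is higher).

Age-specific rates per 1000 for District 4: 494.296, 123.148, 454.589.
For District 8: 441.804, 92.694, 355.111.
Standard total = 59700; weights = 0.2965, 0.3149, 0.3886.
District 4: 0.2965×494.296 + 0.3149×123.148 + 0.3886×454.589 = 361.9881 per 1000.
District 8: 0.2965×441.804 + 0.3149×92.694 + 0.3886×355.111 = 298.1768 per 1000.
Difference = 361.9881 − 298.1768 = 63.8113.

63.81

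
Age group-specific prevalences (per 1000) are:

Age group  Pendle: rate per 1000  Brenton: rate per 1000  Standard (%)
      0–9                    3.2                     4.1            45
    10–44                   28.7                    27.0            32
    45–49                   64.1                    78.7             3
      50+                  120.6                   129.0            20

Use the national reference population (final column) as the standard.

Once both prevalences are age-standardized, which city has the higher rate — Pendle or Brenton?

Brenton

Standard weights: 0.45, 0.32, 0.03, 0.20.
Pendle: 0.4500×3.2 + 0.3200×28.7 + 0.0300×64.1 + 0.2000×120.6 = 36.6670 per 1000.
Brenton: 0.4500×4.1 + 0.3200×27.0 + 0.0300×78.7 + 0.2000×129.0 = 38.6460 per 1000.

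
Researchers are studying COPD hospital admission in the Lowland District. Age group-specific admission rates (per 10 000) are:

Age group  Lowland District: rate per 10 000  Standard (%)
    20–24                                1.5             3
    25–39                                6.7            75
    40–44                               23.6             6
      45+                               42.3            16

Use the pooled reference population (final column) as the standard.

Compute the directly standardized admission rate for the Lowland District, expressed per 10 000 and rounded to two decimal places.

Standard weights: 0.03, 0.75, 0.06, 0.16.
Standardized rate: 0.0300×1.5 + 0.7500×6.7 + 0.0600×23.6 + 0.1600×42.3 = 13.2540 per 10 000.

13.25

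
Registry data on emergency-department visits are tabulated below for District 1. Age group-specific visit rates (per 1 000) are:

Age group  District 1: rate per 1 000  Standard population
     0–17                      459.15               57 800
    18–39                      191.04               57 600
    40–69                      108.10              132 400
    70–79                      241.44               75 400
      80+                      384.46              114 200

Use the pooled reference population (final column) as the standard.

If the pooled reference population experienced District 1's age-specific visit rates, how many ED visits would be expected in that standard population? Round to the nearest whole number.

113965

Expected ED visits = Σ (standard pop × age-specific rate ÷ 1 000)
= 57 800×459.15/1 000 + 57 600×191.04/1 000 + 132 400×108.10/1 000 + 75 400×241.44/1 000 + 114 200×384.46/1 000
= 26538.87 + 11003.90 + 14312.44 + 18204.58 + 43905.33 = 113965.12.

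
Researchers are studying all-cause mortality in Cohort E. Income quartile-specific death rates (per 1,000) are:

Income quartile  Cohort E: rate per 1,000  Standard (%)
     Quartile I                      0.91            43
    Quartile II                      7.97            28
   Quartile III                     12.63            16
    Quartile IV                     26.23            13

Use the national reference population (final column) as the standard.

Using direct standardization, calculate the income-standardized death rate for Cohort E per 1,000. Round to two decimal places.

Standard weights: 0.43, 0.28, 0.16, 0.13.
Standardized rate: 0.4300×0.91 + 0.2800×7.97 + 0.1600×12.63 + 0.1300×26.23 = 8.0536 per 1,000.

8.05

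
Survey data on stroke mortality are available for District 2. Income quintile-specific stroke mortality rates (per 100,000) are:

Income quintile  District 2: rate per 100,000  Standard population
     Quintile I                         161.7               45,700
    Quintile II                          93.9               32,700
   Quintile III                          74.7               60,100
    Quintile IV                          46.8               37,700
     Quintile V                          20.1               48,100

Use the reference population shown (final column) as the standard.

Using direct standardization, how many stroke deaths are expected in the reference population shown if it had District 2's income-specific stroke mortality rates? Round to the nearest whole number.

Expected stroke deaths = Σ (standard pop × income-specific rate ÷ 100,000)
= 45,700×161.7/100,000 + 32,700×93.9/100,000 + 60,100×74.7/100,000 + 37,700×46.8/100,000 + 48,100×20.1/100,000
= 73.90 + 30.71 + 44.89 + 17.64 + 9.67 = 176.81.

177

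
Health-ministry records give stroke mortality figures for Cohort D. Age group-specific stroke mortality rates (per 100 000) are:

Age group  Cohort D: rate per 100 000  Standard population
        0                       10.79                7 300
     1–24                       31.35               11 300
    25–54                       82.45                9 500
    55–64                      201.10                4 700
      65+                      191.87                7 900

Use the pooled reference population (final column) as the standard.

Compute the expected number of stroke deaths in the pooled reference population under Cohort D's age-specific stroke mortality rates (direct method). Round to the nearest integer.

37

Expected stroke deaths = Σ (standard pop × age-specific rate ÷ 100 000)
= 7 300×10.79/100 000 + 11 300×31.35/100 000 + 9 500×82.45/100 000 + 4 700×201.10/100 000 + 7 900×191.87/100 000
= 0.79 + 3.54 + 7.83 + 9.45 + 15.16 = 36.77.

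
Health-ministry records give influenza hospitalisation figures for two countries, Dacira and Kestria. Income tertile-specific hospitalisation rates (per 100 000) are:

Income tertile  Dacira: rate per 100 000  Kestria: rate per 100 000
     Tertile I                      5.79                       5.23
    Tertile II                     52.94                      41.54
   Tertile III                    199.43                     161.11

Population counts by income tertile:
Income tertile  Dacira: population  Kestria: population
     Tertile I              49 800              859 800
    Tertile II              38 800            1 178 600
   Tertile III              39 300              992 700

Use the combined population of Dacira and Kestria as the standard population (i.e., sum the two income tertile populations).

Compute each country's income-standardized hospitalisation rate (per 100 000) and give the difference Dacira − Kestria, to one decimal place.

Combined standard total = 3 159 000; weights = 0.2879, 0.3854, 0.3267.
Dacira: 0.2879×5.79 + 0.3854×52.94 + 0.3267×199.43 = 87.2198 per 100 000.
Kestria: 0.2879×5.23 + 0.3854×41.54 + 0.3267×161.11 = 70.1467 per 100 000.
Difference = 87.2198 − 70.1467 = 17.0731.

17.1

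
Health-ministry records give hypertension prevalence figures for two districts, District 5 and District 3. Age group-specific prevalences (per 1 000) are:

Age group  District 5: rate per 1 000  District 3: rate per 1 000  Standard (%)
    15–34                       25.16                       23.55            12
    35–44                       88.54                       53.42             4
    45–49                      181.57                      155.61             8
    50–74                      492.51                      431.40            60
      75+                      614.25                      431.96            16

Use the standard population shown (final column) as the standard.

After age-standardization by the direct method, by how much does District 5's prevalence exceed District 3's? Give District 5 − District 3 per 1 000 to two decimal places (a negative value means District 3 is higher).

69.51

Standard weights: 0.12, 0.04, 0.08, 0.60, 0.16.
District 5: 0.1200×25.16 + 0.0400×88.54 + 0.0800×181.57 + 0.6000×492.51 + 0.1600×614.25 = 414.8724 per 1 000.
District 3: 0.1200×23.55 + 0.0400×53.42 + 0.0800×155.61 + 0.6000×431.40 + 0.1600×431.96 = 345.3652 per 1 000.
Difference = 414.8724 − 345.3652 = 69.5072.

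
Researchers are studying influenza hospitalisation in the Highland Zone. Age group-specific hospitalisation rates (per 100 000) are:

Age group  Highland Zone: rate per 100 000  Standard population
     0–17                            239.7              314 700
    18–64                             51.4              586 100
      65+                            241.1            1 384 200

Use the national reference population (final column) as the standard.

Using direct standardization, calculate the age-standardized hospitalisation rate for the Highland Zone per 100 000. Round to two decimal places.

Standard total = 2 285 000; weights = 0.1377, 0.2565, 0.6058.
Standardized rate: 0.1377×239.7 + 0.2565×51.4 + 0.6058×241.1 = 192.2493 per 100 000.

192.25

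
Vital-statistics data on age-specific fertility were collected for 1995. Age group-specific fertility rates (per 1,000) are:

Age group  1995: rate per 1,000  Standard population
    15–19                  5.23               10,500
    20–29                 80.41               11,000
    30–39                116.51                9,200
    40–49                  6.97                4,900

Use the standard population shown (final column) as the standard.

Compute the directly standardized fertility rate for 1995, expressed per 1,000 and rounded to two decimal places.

Standard total = 35,600; weights = 0.2949, 0.3090, 0.2584, 0.1376.
Standardized rate: 0.2949×5.23 + 0.3090×80.41 + 0.2584×116.51 + 0.1376×6.97 = 57.4570 per 1,000.

57.46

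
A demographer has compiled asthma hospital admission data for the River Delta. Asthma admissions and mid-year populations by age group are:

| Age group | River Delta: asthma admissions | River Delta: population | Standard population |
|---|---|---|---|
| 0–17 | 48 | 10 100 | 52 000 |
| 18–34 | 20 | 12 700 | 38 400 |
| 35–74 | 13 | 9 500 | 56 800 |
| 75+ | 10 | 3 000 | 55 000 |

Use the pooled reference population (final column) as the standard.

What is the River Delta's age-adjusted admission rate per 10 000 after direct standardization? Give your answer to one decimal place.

Age-specific rates per 10 000 for the River Delta: 47.52, 15.75, 13.68, 33.33.
Standard total = 202 200; weights = 0.2572, 0.1899, 0.2809, 0.2720.
Standardized rate: 0.2572×47.52 + 0.1899×15.75 + 0.2809×13.68 + 0.2720×33.33 = 28.1237 per 10 000.

28.1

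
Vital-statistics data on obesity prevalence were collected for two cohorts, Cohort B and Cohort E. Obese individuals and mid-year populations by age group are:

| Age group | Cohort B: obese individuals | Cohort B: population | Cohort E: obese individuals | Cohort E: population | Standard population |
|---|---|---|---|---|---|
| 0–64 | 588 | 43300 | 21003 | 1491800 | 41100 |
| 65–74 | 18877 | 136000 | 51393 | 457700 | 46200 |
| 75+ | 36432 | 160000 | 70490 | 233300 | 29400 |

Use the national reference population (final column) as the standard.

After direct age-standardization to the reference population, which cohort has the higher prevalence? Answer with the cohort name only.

Cohort E

Age-specific rates per 1000 for Cohort B: 13.580, 138.801, 227.700.
For Cohort E: 14.079, 112.285, 302.143.
Standard total = 116700; weights = 0.3522, 0.3959, 0.2519.
Cohort B: 0.3522×13.580 + 0.3959×138.801 + 0.2519×227.700 = 117.0963 per 1000.
Cohort E: 0.3522×14.079 + 0.3959×112.285 + 0.2519×302.143 = 125.5290 per 1000.
The crude rates (164.74 vs 65.46) would put Cohort B higher, but that reflects its age composition; once standardized to a common age structure, Cohort E has the higher underlying rate.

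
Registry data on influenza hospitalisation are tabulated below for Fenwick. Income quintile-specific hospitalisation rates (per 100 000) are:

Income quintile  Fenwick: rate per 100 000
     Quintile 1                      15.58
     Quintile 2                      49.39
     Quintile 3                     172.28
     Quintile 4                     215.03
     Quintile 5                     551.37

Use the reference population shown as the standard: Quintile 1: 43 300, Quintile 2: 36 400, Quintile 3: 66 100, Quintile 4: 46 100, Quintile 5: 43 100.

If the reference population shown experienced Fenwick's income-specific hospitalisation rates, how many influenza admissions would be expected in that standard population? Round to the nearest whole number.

475

Expected influenza admissions = Σ (standard pop × income-specific rate ÷ 100 000)
= 43 300×15.58/100 000 + 36 400×49.39/100 000 + 66 100×172.28/100 000 + 46 100×215.03/100 000 + 43 100×551.37/100 000
= 6.75 + 17.98 + 113.88 + 99.13 + 237.64 = 475.37.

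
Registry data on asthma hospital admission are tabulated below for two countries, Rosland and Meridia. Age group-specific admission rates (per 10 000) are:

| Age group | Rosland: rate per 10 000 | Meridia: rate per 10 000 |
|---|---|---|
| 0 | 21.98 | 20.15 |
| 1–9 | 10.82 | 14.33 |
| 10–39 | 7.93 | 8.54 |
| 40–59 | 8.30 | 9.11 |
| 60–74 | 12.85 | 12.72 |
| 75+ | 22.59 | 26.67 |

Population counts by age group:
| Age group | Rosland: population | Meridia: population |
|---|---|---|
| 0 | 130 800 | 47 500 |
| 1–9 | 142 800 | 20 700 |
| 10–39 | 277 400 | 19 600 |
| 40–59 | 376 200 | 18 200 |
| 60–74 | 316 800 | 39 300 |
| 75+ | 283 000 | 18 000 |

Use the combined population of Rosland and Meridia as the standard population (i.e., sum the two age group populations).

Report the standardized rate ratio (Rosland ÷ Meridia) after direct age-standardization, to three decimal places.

Combined standard total = 1 690 300; weights = 0.1055, 0.0967, 0.1757, 0.2333, 0.2107, 0.1781.
Rosland: 0.1055×21.98 + 0.0967×10.82 + 0.1757×7.93 + 0.2333×8.30 + 0.2107×12.85 + 0.1781×22.59 = 13.4250 per 10 000.
Meridia: 0.1055×20.15 + 0.0967×14.33 + 0.1757×8.54 + 0.2333×9.11 + 0.2107×12.72 + 0.1781×26.67 = 14.5668 per 10 000.
Ratio = 13.4250 ÷ 14.5668 = 0.92162.

0.922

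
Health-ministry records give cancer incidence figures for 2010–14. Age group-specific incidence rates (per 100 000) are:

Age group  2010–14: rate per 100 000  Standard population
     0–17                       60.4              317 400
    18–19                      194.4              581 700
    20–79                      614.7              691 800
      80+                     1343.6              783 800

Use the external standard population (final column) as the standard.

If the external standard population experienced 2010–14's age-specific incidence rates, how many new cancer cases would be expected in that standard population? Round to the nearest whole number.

16106

Expected new cancer cases = Σ (standard pop × age-specific rate ÷ 100 000)
= 317 400×60.4/100 000 + 581 700×194.4/100 000 + 691 800×614.7/100 000 + 783 800×1343.6/100 000
= 191.71 + 1130.82 + 4252.49 + 10531.14 = 16106.17.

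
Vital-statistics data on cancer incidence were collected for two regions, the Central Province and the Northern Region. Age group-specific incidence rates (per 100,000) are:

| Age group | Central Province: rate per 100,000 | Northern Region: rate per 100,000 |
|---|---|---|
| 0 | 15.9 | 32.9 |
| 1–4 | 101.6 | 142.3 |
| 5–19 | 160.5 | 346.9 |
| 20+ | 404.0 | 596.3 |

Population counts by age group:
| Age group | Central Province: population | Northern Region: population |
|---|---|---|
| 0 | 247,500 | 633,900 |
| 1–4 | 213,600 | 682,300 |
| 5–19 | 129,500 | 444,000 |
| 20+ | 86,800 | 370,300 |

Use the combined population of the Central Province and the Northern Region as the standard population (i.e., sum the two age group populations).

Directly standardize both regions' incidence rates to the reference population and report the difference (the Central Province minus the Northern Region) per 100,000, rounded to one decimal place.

Combined standard total = 2,807,900; weights = 0.3139, 0.3191, 0.2042, 0.1628.
The Central Province: 0.3139×15.9 + 0.3191×101.6 + 0.2042×160.5 + 0.1628×404.0 = 135.9567 per 100,000.
The Northern Region: 0.3139×32.9 + 0.3191×142.3 + 0.2042×346.9 + 0.1628×596.3 = 223.6549 per 100,000.
Difference = 135.9567 − 223.6549 = -87.6982.

-87.7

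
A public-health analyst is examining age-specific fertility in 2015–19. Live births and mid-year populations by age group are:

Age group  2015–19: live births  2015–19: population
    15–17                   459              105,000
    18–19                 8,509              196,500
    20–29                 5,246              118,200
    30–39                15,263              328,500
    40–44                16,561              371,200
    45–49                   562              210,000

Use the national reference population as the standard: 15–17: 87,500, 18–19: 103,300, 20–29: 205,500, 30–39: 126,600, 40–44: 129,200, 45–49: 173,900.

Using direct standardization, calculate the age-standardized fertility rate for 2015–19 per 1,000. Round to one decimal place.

31.6

Age-specific rates per 1,000 for 2015–19: 4.371, 43.303, 44.382, 46.463, 44.615, 2.676.
Standard total = 826,000; weights = 0.1059, 0.1251, 0.2488, 0.1533, 0.1564, 0.2105.
Standardized rate: 0.1059×4.371 + 0.1251×43.303 + 0.2488×44.382 + 0.1533×46.463 + 0.1564×44.615 + 0.2105×2.676 = 31.5836 per 1,000.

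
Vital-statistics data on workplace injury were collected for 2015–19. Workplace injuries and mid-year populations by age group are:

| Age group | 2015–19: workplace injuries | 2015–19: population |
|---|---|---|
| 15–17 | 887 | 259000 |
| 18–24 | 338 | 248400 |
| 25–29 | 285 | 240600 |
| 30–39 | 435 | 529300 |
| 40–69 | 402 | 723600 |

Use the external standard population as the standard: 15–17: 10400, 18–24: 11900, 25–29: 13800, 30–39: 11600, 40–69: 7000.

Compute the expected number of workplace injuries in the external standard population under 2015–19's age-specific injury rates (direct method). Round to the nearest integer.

82

Age-specific rates per 10000 for 2015–19: 34.25, 13.61, 11.85, 8.22, 5.56.
Expected workplace injuries = Σ (standard pop × age-specific rate ÷ 10000)
= 10400×34.25/10000 + 11900×13.61/10000 + 13800×11.85/10000 + 11600×8.22/10000 + 7000×5.56/10000
= 35.62 + 16.19 + 16.35 + 9.53 + 3.89 = 81.58.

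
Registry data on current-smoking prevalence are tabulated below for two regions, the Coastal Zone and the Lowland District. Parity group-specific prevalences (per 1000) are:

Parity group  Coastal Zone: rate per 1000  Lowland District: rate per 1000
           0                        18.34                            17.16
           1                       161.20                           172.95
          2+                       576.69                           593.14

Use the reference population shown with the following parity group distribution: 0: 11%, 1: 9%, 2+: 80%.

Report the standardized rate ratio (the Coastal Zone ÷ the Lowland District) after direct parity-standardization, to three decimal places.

0.971

Standard weights: 0.11, 0.09, 0.80.
The Coastal Zone: 0.1100×18.34 + 0.0900×161.20 + 0.8000×576.69 = 477.8774 per 1000.
The Lowland District: 0.1100×17.16 + 0.0900×172.95 + 0.8000×593.14 = 491.9651 per 1000.
Ratio = 477.8774 ÷ 491.9651 = 0.97136.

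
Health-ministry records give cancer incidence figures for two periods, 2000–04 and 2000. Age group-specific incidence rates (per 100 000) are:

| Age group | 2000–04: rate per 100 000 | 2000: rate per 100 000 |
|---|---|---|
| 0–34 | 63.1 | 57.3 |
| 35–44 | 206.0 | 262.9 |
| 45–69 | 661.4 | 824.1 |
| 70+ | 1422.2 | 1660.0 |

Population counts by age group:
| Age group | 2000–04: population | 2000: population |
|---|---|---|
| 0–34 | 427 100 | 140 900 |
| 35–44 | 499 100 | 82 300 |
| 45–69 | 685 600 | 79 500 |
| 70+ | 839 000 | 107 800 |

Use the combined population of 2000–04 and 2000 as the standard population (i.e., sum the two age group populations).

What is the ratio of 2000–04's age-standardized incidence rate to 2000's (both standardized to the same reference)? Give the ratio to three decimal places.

0.841

Combined standard total = 2 861 300; weights = 0.1985, 0.2032, 0.2674, 0.3309.
2000–04: 0.1985×63.1 + 0.2032×206.0 + 0.2674×661.4 + 0.3309×1422.2 = 701.8437 per 100 000.
2000: 0.1985×57.3 + 0.2032×262.9 + 0.2674×824.1 + 0.3309×1660.0 = 834.4471 per 100 000.
Ratio = 701.8437 ÷ 834.4471 = 0.84109.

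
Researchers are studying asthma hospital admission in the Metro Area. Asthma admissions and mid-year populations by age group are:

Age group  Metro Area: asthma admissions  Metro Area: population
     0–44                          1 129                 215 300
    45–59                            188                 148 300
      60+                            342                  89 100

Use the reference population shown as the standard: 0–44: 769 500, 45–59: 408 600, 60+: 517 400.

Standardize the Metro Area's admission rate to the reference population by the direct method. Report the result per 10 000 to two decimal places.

38.57

Age-specific rates per 10 000 for the Metro Area: 52.44, 12.68, 38.38.
Standard total = 1 695 500; weights = 0.4538, 0.2410, 0.3052.
Standardized rate: 0.4538×52.44 + 0.2410×12.68 + 0.3052×38.38 = 38.5674 per 10 000.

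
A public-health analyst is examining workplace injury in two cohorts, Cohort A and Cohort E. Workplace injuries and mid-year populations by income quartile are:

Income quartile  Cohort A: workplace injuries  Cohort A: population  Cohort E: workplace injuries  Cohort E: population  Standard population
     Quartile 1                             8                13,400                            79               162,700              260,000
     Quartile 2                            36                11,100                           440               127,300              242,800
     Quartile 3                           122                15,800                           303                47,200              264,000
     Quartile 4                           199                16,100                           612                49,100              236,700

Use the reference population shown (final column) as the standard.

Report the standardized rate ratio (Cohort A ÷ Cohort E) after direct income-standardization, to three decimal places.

Income-specific rates per 10,000 for Cohort A: 5.97, 32.43, 77.22, 123.60.
For Cohort E: 4.86, 34.56, 64.19, 124.64.
Standard total = 1,003,500; weights = 0.2591, 0.2420, 0.2631, 0.2359.
Cohort A: 0.2591×5.97 + 0.2420×32.43 + 0.2631×77.22 + 0.2359×123.60 = 58.8623 per 10,000.
Cohort E: 0.2591×4.86 + 0.2420×34.56 + 0.2631×64.19 + 0.2359×124.64 = 55.9095 per 10,000.
Ratio = 58.8623 ÷ 55.9095 = 1.05281.

1.053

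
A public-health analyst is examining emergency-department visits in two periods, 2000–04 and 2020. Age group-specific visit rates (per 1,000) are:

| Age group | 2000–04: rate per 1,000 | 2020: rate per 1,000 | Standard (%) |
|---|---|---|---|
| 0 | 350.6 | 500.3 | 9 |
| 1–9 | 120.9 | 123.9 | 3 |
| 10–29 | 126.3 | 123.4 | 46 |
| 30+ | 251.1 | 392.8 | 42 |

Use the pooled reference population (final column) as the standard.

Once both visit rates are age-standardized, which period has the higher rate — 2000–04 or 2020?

2020

Standard weights: 0.09, 0.03, 0.46, 0.42.
2000–04: 0.0900×350.6 + 0.0300×120.9 + 0.4600×126.3 + 0.4200×251.1 = 198.7410 per 1,000.
2020: 0.0900×500.3 + 0.0300×123.9 + 0.4600×123.4 + 0.4200×392.8 = 270.4840 per 1,000.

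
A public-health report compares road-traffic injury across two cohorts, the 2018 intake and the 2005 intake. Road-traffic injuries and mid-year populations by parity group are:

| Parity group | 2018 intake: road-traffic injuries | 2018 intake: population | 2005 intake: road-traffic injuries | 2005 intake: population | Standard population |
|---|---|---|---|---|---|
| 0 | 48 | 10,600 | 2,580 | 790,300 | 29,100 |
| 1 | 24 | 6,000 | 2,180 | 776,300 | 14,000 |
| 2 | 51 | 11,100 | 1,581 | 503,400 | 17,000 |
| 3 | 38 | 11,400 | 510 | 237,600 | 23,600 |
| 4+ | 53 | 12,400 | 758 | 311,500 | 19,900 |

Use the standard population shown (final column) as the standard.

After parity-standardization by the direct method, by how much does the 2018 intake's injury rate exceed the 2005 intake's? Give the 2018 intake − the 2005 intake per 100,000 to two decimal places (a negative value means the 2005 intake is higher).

Parity-specific rates per 100,000 for the 2018 intake: 452.83, 400.00, 459.46, 333.33, 427.42.
For the 2005 intake: 326.46, 280.82, 314.06, 214.65, 243.34.
Standard total = 103,600; weights = 0.2809, 0.1351, 0.1641, 0.2278, 0.1921.
The 2018 intake: 0.2809×452.83 + 0.1351×400.00 + 0.1641×459.46 + 0.2278×333.33 + 0.1921×427.42 = 414.6765 per 100,000.
The 2005 intake: 0.2809×326.46 + 0.1351×280.82 + 0.1641×314.06 + 0.2278×214.65 + 0.1921×243.34 = 276.8204 per 100,000.
Difference = 414.6765 − 276.8204 = 137.8560.

137.86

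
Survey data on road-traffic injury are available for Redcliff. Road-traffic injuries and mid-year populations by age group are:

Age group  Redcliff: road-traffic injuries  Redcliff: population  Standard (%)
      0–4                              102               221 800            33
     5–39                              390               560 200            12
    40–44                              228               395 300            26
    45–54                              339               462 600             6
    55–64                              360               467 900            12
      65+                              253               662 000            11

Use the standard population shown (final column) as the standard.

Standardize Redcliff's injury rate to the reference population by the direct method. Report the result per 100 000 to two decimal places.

Age-specific rates per 100 000 for Redcliff: 45.99, 69.62, 57.68, 73.28, 76.94, 38.22.
Standard weights: 0.33, 0.12, 0.26, 0.06, 0.12, 0.11.
Standardized rate: 0.3300×45.99 + 0.1200×69.62 + 0.2600×57.68 + 0.0600×73.28 + 0.1200×76.94 + 0.1100×38.22 = 56.3598 per 100 000.

56.36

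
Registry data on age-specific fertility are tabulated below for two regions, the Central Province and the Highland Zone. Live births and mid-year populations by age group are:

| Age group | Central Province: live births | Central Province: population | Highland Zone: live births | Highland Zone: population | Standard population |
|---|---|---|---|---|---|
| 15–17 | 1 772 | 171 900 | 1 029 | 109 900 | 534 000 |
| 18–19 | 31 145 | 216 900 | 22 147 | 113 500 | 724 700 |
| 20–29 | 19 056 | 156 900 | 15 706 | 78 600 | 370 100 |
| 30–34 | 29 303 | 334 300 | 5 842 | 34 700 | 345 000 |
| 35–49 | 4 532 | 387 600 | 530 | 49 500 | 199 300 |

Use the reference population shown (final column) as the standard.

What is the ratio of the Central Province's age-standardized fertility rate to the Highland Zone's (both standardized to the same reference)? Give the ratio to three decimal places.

0.667

Age-specific rates per 1 000 for the Central Province: 10.308, 143.592, 121.453, 87.655, 11.692.
For the Highland Zone: 9.363, 195.128, 199.822, 168.357, 10.707.
Standard total = 2 173 100; weights = 0.2457, 0.3335, 0.1703, 0.1588, 0.0917.
The Central Province: 0.2457×10.308 + 0.3335×143.592 + 0.1703×121.453 + 0.1588×87.655 + 0.0917×11.692 = 86.0920 per 1 000.
The Highland Zone: 0.2457×9.363 + 0.3335×195.128 + 0.1703×199.822 + 0.1588×168.357 + 0.0917×10.707 = 129.1152 per 1 000.
Ratio = 86.0920 ÷ 129.1152 = 0.66678.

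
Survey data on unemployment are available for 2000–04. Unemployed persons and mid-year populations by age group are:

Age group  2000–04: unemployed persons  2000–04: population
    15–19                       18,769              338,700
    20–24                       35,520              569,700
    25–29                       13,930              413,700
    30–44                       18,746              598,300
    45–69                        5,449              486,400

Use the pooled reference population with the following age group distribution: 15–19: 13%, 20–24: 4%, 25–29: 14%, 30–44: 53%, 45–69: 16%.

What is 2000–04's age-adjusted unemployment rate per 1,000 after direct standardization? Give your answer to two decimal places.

Age-specific rates per 1,000 for 2000–04: 55.415, 62.349, 33.672, 31.332, 11.203.
Standard weights: 0.13, 0.04, 0.14, 0.53, 0.16.
Standardized rate: 0.1300×55.415 + 0.0400×62.349 + 0.1400×33.672 + 0.5300×31.332 + 0.1600×11.203 = 32.8104 per 1,000.

32.81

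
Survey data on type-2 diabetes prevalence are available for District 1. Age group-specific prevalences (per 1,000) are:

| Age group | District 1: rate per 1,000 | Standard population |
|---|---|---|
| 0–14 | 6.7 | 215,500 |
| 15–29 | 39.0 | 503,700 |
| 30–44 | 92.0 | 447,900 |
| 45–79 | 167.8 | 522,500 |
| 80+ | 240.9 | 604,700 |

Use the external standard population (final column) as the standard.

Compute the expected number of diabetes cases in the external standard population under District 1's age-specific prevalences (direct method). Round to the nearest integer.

295643

Expected diabetes cases = Σ (standard pop × age-specific rate ÷ 1,000)
= 215,500×6.7/1,000 + 503,700×39.0/1,000 + 447,900×92.0/1,000 + 522,500×167.8/1,000 + 604,700×240.9/1,000
= 1443.85 + 19644.30 + 41206.80 + 87675.50 + 145672.23 = 295642.68.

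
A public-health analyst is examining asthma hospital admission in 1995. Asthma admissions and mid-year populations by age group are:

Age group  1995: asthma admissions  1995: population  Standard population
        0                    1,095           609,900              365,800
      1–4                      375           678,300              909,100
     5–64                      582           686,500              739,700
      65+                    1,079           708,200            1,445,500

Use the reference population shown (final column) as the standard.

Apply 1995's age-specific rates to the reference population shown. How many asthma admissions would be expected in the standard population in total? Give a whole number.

3989

Age-specific rates per 10,000 for 1995: 17.95, 5.53, 8.48, 15.24.
Expected asthma admissions = Σ (standard pop × age-specific rate ÷ 10,000)
= 365,800×17.95/10,000 + 909,100×5.53/10,000 + 739,700×8.48/10,000 + 1,445,500×15.24/10,000
= 656.75 + 502.60 + 627.10 + 2202.34 = 3988.79.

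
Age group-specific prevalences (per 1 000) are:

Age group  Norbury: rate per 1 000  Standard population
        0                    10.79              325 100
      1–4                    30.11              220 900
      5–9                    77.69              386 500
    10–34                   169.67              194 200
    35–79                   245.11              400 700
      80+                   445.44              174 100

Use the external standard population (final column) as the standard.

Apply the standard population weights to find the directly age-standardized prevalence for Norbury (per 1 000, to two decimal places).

146.28

Standard total = 1 701 500; weights = 0.1911, 0.1298, 0.2272, 0.1141, 0.2355, 0.1023.
Standardized rate: 0.1911×10.79 + 0.1298×30.11 + 0.2272×77.69 + 0.1141×169.67 + 0.2355×245.11 + 0.1023×445.44 = 146.2844 per 1 000.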